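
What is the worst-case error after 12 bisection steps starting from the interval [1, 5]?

Bisection error bound: |error| ≤ (b-a)/2^n
|error| ≤ (5 - 1)/2^12 = 4/2^12
|error| ≤ 0.0009765625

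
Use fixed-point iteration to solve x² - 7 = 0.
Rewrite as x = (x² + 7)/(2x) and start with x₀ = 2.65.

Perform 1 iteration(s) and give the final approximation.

Equation: x² - 7 = 0
Fixed-point form: x = (x² + 7)/(2x)
x₀ = 2.65

x_1 = g(2.650000) = 2.645755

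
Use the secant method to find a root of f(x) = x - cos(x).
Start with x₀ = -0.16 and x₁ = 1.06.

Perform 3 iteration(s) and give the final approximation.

f(x) = x - cos(x)
x₀ = -0.16, x₁ = 1.06

Secant formula: x_{n+1} = x_n - f(x_n)(x_n - x_{n-1})/(f(x_n) - f(x_{n-1}))

Iteration 1:
  f(-0.160000) = -1.147227
  f(1.060000) = 0.571128
  x_2 = 1.060000 - 0.571128×(1.060000 - (-0.160000))/(0.571128 - (-1.147227))
       = 0.654510
Iteration 2:
  f(1.060000) = 0.571128
  f(0.654510) = -0.138837
  x_3 = 0.654510 - (-0.138837)×(0.654510 - 1.060000)/(-0.138837 - 0.571128)
       = 0.733805
Iteration 3:
  f(0.654510) = -0.138837
  f(0.733805) = -0.008826
  x_4 = 0.733805 - (-0.008826)×(0.733805 - 0.654510)/(-0.008826 - (-0.138837))
       = 0.739188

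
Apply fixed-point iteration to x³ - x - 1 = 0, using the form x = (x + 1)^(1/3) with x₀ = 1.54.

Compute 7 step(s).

Equation: x³ - x - 1 = 0
Fixed-point form: x = (x + 1)^(1/3)
x₀ = 1.54

x_1 = g(1.540000) = 1.364409
x_2 = g(1.364409) = 1.332215
x_3 = g(1.332215) = 1.326140
x_4 = g(1.326140) = 1.324988
x_5 = g(1.324988) = 1.324769
x_6 = g(1.324769) = 1.324728
x_7 = g(1.324728) = 1.324720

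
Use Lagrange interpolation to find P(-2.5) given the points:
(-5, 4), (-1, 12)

Lagrange interpolation formula:
P(x) = Σ yᵢ × Lᵢ(x)
where Lᵢ(x) = Π_{j≠i} (x - xⱼ)/(xᵢ - xⱼ)

L_0(-2.5) = (-2.5 - (-1))/(-5 - (-1)) = 0.375000
L_1(-2.5) = (-2.5 - (-5))/(-1 - (-5)) = 0.625000

P(-2.5) = 4×L_0(-2.5) + 12×L_1(-2.5)
P(-2.5) = 9.000000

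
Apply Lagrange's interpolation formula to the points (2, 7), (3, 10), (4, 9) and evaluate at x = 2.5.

Lagrange interpolation formula:
P(x) = Σ yᵢ × Lᵢ(x)
where Lᵢ(x) = Π_{j≠i} (x - xⱼ)/(xᵢ - xⱼ)

L_0(2.5) = (2.5 - 3)/(2 - 3) × (2.5 - 4)/(2 - 4) = 0.375000
L_1(2.5) = (2.5 - 2)/(3 - 2) × (2.5 - 4)/(3 - 4) = 0.750000
L_2(2.5) = (2.5 - 2)/(4 - 2) × (2.5 - 3)/(4 - 3) = -0.125000

P(2.5) = 7×L_0(2.5) + 10×L_1(2.5) + 9×L_2(2.5)
P(2.5) = 9.000000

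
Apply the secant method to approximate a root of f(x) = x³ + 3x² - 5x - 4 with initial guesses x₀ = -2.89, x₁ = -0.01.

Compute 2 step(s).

f(x) = x³ + 3x² - 5x - 4
x₀ = -2.89, x₁ = -0.01

Secant formula: x_{n+1} = x_n - f(x_n)(x_n - x_{n-1})/(f(x_n) - f(x_{n-1}))

Iteration 1:
  f(-2.890000) = 11.368731
  f(-0.010000) = -3.949701
  x_2 = -0.010000 - (-3.949701)×(-0.010000 - (-2.890000))/(-3.949701 - 11.368731)
       = -0.752579
Iteration 2:
  f(-0.010000) = -3.949701
  f(-0.752579) = 1.035775
  x_3 = -0.752579 - 1.035775×(-0.752579 - (-0.010000))/(1.035775 - (-3.949701))
       = -0.598302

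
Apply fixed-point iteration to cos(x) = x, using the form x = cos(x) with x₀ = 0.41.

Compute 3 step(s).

Equation: cos(x) = x
Fixed-point form: x = cos(x)
x₀ = 0.41

x_1 = g(0.410000) = 0.917121
x_2 = g(0.917121) = 0.608108
x_3 = g(0.608108) = 0.820730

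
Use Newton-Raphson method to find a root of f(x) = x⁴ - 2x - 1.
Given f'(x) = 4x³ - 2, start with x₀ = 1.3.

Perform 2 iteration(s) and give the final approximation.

f(x) = x⁴ - 2x - 1
f'(x) = 4x³ - 2
x₀ = 1.3

Newton-Raphson formula: x_{n+1} = x_n - f(x_n)/f'(x_n)

Iteration 1:
  f(1.300000) = -0.743900
  f'(1.300000) = 6.788000
  x_1 = 1.300000 - (-0.743900)/6.788000 = 1.409590
Iteration 2:
  f(1.409590) = 0.128771
  f'(1.409590) = 9.203116
  x_2 = 1.409590 - 0.128771/9.203116 = 1.395598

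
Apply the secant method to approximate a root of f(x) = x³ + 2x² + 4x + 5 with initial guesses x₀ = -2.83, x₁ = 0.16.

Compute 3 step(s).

f(x) = x³ + 2x² + 4x + 5
x₀ = -2.83, x₁ = 0.16

Secant formula: x_{n+1} = x_n - f(x_n)(x_n - x_{n-1})/(f(x_n) - f(x_{n-1}))

Iteration 1:
  f(-2.830000) = -12.967387
  f(0.160000) = 5.695296
  x_2 = 0.160000 - 5.695296×(0.160000 - (-2.830000))/(5.695296 - (-12.967387))
       = -0.752459
Iteration 2:
  f(0.160000) = 5.695296
  f(-0.752459) = 2.696515
  x_3 = -0.752459 - 2.696515×(-0.752459 - 0.160000)/(2.696515 - 5.695296)
       = -1.572946
Iteration 3:
  f(-0.752459) = 2.696515
  f(-1.572946) = -0.235182
  x_4 = -1.572946 - (-0.235182)×(-1.572946 - (-0.752459))/(-0.235182 - 2.696515)
       = -1.507126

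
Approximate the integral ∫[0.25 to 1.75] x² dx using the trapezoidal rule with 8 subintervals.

f(x) = x²
a = 0.25, b = 1.75, n = 8
h = (b - a)/n = 0.187500

Trapezoidal rule: (h/2)[f(x₀) + 2f(x₁) + 2f(x₂) + ... + f(xₙ)]

x_0 = 0.2500, f(x_0) = 0.062500, coefficient = 1
x_1 = 0.4375, f(x_1) = 0.191406, coefficient = 2
x_2 = 0.6250, f(x_2) = 0.390625, coefficient = 2
x_3 = 0.8125, f(x_3) = 0.660156, coefficient = 2
x_4 = 1.0000, f(x_4) = 1.000000, coefficient = 2
x_5 = 1.1875, f(x_5) = 1.410156, coefficient = 2
x_6 = 1.3750, f(x_6) = 1.890625, coefficient = 2
x_7 = 1.5625, f(x_7) = 2.441406, coefficient = 2
x_8 = 1.7500, f(x_8) = 3.062500, coefficient = 1

I ≈ (0.187500/2) × 19.093750 = 1.790039
Exact value: 1.781250
Error: 0.008789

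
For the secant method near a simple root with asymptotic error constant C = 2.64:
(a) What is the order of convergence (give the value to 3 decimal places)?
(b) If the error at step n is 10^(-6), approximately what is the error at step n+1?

(a) Secant method has superlinear convergence with order φ = (1+√5)/2 ≈ 1.618.
    This means |e_{n+1}| ≈ C|e_n|^1.618.

(b) With |e_n| = 10^(-6) and C = 2.64:
    |e_{n+1}| ≈ 2.64 × (10^(-6))^1.618 = 2.64 × 10^(-9.71)

(a) ≈ 1.618 (golden ratio); (b) |e_{n+1}| ≈ 5.169e-10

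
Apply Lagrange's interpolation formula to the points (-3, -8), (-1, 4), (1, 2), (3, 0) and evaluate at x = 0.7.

Lagrange interpolation formula:
P(x) = Σ yᵢ × Lᵢ(x)
where Lᵢ(x) = Π_{j≠i} (x - xⱼ)/(xᵢ - xⱼ)

L_0(0.7) = (0.7 - (-1))/(-3 - (-1)) × (0.7 - 1)/(-3 - 1) × (0.7 - 3)/(-3 - 3) = -0.024437
L_1(0.7) = (0.7 - (-3))/(-1 - (-3)) × (0.7 - 1)/(-1 - 1) × (0.7 - 3)/(-1 - 3) = 0.159563
L_2(0.7) = (0.7 - (-3))/(1 - (-3)) × (0.7 - (-1))/(1 - (-1)) × (0.7 - 3)/(1 - 3) = 0.904187
L_3(0.7) = (0.7 - (-3))/(3 - (-3)) × (0.7 - (-1))/(3 - (-1)) × (0.7 - 1)/(3 - 1) = -0.039313

P(0.7) = (-8)×L_0(0.7) + 4×L_1(0.7) + 2×L_2(0.7) + 0×L_3(0.7)
P(0.7) = 2.642125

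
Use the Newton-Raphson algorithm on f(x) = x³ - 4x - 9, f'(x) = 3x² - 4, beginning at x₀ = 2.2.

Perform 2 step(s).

f(x) = x³ - 4x - 9
f'(x) = 3x² - 4
x₀ = 2.2

Newton-Raphson formula: x_{n+1} = x_n - f(x_n)/f'(x_n)

Iteration 1:
  f(2.200000) = -7.152000
  f'(2.200000) = 10.520000
  x_1 = 2.200000 - (-7.152000)/10.520000 = 2.879848
Iteration 2:
  f(2.879848) = 3.364696
  f'(2.879848) = 20.880572
  x_2 = 2.879848 - 3.364696/20.880572 = 2.718708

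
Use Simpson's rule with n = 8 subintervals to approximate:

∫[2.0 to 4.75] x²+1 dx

f(x) = x²+1
a = 2.0, b = 4.75, n = 8
h = (b - a)/n = 0.343750

Simpson's rule: (h/3)[f(x₀) + 4f(x₁) + 2f(x₂) + ... + f(xₙ)]

x_0 = 2.0000, f(x_0) = 5.000000, coefficient = 1
x_1 = 2.3438, f(x_1) = 6.493164, coefficient = 4
x_2 = 2.6875, f(x_2) = 8.222656, coefficient = 2
x_3 = 3.0312, f(x_3) = 10.188477, coefficient = 4
x_4 = 3.3750, f(x_4) = 12.390625, coefficient = 2
x_5 = 3.7188, f(x_5) = 14.829102, coefficient = 4
x_6 = 4.0625, f(x_6) = 17.503906, coefficient = 2
x_7 = 4.4062, f(x_7) = 20.415039, coefficient = 4
x_8 = 4.7500, f(x_8) = 23.562500, coefficient = 1

I ≈ (0.343750/3) × 312.500000 = 35.807292
Exact value: 35.807292
Error: 0.000000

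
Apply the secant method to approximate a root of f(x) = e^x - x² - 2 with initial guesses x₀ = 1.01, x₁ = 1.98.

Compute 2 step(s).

f(x) = e^x - x² - 2
x₀ = 1.01, x₁ = 1.98

Secant formula: x_{n+1} = x_n - f(x_n)(x_n - x_{n-1})/(f(x_n) - f(x_{n-1}))

Iteration 1:
  f(1.010000) = -0.274499
  f(1.980000) = 1.322343
  x_2 = 1.980000 - 1.322343×(1.980000 - 1.010000)/(1.322343 - (-0.274499))
       = 1.176744
Iteration 2:
  f(1.980000) = 1.322343
  f(1.176744) = -0.140931
  x_3 = 1.176744 - (-0.140931)×(1.176744 - 1.980000)/(-0.140931 - 1.322343)
       = 1.254107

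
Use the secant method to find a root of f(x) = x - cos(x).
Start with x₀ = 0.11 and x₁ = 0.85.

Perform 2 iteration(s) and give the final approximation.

f(x) = x - cos(x)
x₀ = 0.11, x₁ = 0.85

Secant formula: x_{n+1} = x_n - f(x_n)(x_n - x_{n-1})/(f(x_n) - f(x_{n-1}))

Iteration 1:
  f(0.110000) = -0.883956
  f(0.850000) = 0.190017
  x_2 = 0.850000 - 0.190017×(0.850000 - 0.110000)/(0.190017 - (-0.883956))
       = 0.719073
Iteration 2:
  f(0.850000) = 0.190017
  f(0.719073) = -0.033344
  x_3 = 0.719073 - (-0.033344)×(0.719073 - 0.850000)/(-0.033344 - 0.190017)
       = 0.738618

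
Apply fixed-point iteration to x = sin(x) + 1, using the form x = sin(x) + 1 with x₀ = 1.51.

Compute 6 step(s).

Equation: x = sin(x) + 1
Fixed-point form: x = sin(x) + 1
x₀ = 1.51

x_1 = g(1.510000) = 1.998152
x_2 = g(1.998152) = 1.910065
x_3 = g(1.910065) = 1.942998
x_4 = g(1.942998) = 1.931529
x_5 = g(1.931529) = 1.935639
x_6 = g(1.935639) = 1.934180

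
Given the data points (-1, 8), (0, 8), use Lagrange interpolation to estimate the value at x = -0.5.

Lagrange interpolation formula:
P(x) = Σ yᵢ × Lᵢ(x)
where Lᵢ(x) = Π_{j≠i} (x - xⱼ)/(xᵢ - xⱼ)

L_0(-0.5) = (-0.5 - 0)/(-1 - 0) = 0.500000
L_1(-0.5) = (-0.5 - (-1))/(0 - (-1)) = 0.500000

P(-0.5) = 8×L_0(-0.5) + 8×L_1(-0.5)
P(-0.5) = 8.000000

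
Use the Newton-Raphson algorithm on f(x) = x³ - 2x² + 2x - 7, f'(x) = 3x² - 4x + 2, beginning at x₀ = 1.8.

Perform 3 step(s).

f(x) = x³ - 2x² + 2x - 7
f'(x) = 3x² - 4x + 2
x₀ = 1.8

Newton-Raphson formula: x_{n+1} = x_n - f(x_n)/f'(x_n)

Iteration 1:
  f(1.800000) = -4.048000
  f'(1.800000) = 4.520000
  x_1 = 1.800000 - (-4.048000)/4.520000 = 2.695575
Iteration 2:
  f(2.695575) = 3.445287
  f'(2.695575) = 13.016076
  x_2 = 2.695575 - 3.445287/13.016076 = 2.430880
Iteration 3:
  f(2.430880) = 0.407911
  f'(2.430880) = 10.004017
  x_3 = 2.430880 - 0.407911/10.004017 = 2.390106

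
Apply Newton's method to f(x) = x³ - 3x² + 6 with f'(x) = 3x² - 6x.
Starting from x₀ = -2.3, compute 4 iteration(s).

f(x) = x³ - 3x² + 6
f'(x) = 3x² - 6x
x₀ = -2.3

Newton-Raphson formula: x_{n+1} = x_n - f(x_n)/f'(x_n)

Iteration 1:
  f(-2.300000) = -22.037000
  f'(-2.300000) = 29.670000
  x_1 = -2.300000 - (-22.037000)/29.670000 = -1.557263
Iteration 2:
  f(-1.557263) = -5.051677
  f'(-1.557263) = 16.618786
  x_2 = -1.557263 - (-5.051677)/16.618786 = -1.253289
Iteration 3:
  f(-1.253289) = -0.680787
  f'(-1.253289) = 12.231939
  x_3 = -1.253289 - (-0.680787)/12.231939 = -1.197633
Iteration 4:
  f(-1.197633) = -0.020767
  f'(-1.197633) = 11.488770
  x_4 = -1.197633 - (-0.020767)/11.488770 = -1.195825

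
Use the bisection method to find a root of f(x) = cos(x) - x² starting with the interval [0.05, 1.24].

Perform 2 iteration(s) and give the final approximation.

f(x) = cos(x) - x²
Initial interval: [0.05, 1.24]

Iteration 1:
  c_1 = (0.050000 + 1.240000)/2 = 0.645000
  f(c_1) = f(0.645000) = 0.383075
  f(a) × f(c) ≥ 0, new interval: [0.645000, 1.240000]
Iteration 2:
  c_2 = (0.645000 + 1.240000)/2 = 0.942500
  f(c_2) = f(0.942500) = -0.300539
  f(a) × f(c) < 0, new interval: [0.645000, 0.942500]

After 2 iteration(s), the approximation is c_2 = 0.942500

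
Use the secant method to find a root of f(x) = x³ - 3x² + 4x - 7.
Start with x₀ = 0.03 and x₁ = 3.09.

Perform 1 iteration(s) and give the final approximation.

f(x) = x³ - 3x² + 4x - 7
x₀ = 0.03, x₁ = 3.09

Secant formula: x_{n+1} = x_n - f(x_n)(x_n - x_{n-1})/(f(x_n) - f(x_{n-1}))

Iteration 1:
  f(0.030000) = -6.882673
  f(3.090000) = 6.219329
  x_2 = 3.090000 - 6.219329×(3.090000 - 0.030000)/(6.219329 - (-6.882673))
       = 1.637463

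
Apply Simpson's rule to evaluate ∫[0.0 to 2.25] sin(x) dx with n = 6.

f(x) = sin(x)
a = 0.0, b = 2.25, n = 6
h = (b - a)/n = 0.375000

Simpson's rule: (h/3)[f(x₀) + 4f(x₁) + 2f(x₂) + ... + f(xₙ)]

x_0 = 0.0000, f(x_0) = 0.000000, coefficient = 1
x_1 = 0.3750, f(x_1) = 0.366273, coefficient = 4
x_2 = 0.7500, f(x_2) = 0.681639, coefficient = 2
x_3 = 1.1250, f(x_3) = 0.902268, coefficient = 4
x_4 = 1.5000, f(x_4) = 0.997495, coefficient = 2
x_5 = 1.8750, f(x_5) = 0.954086, coefficient = 4
x_6 = 2.2500, f(x_6) = 0.778073, coefficient = 1

I ≈ (0.375000/3) × 13.026844 = 1.628356
Exact value: 1.628174
Error: 0.000182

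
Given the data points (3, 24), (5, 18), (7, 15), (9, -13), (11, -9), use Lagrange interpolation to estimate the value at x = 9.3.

Lagrange interpolation formula:
P(x) = Σ yᵢ × Lᵢ(x)
where Lᵢ(x) = Π_{j≠i} (x - xⱼ)/(xᵢ - xⱼ)

L_0(9.3) = (9.3 - 5)/(3 - 5) × (9.3 - 7)/(3 - 7) × (9.3 - 9)/(3 - 9) × (9.3 - 11)/(3 - 11) = -0.013135
L_1(9.3) = (9.3 - 3)/(5 - 3) × (9.3 - 7)/(5 - 7) × (9.3 - 9)/(5 - 9) × (9.3 - 11)/(5 - 11) = 0.076978
L_2(9.3) = (9.3 - 3)/(7 - 3) × (9.3 - 5)/(7 - 5) × (9.3 - 9)/(7 - 9) × (9.3 - 11)/(7 - 11) = -0.215873
L_3(9.3) = (9.3 - 3)/(9 - 3) × (9.3 - 5)/(9 - 5) × (9.3 - 7)/(9 - 7) × (9.3 - 11)/(9 - 11) = 1.103353
L_4(9.3) = (9.3 - 3)/(11 - 3) × (9.3 - 5)/(11 - 5) × (9.3 - 7)/(11 - 7) × (9.3 - 9)/(11 - 9) = 0.048677

P(9.3) = 24×L_0(9.3) + 18×L_1(9.3) + 15×L_2(9.3) + (-13)×L_3(9.3) + (-9)×L_4(9.3)
P(9.3) = -16.949426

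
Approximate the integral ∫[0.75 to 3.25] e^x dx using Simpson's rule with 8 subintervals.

f(x) = e^x
a = 0.75, b = 3.25, n = 8
h = (b - a)/n = 0.312500

Simpson's rule: (h/3)[f(x₀) + 4f(x₁) + 2f(x₂) + ... + f(xₙ)]

x_0 = 0.7500, f(x_0) = 2.117000, coefficient = 1
x_1 = 1.0625, f(x_1) = 2.893596, coefficient = 4
x_2 = 1.3750, f(x_2) = 3.955077, coefficient = 2
x_3 = 1.6875, f(x_3) = 5.405949, coefficient = 4
x_4 = 2.0000, f(x_4) = 7.389056, coefficient = 2
x_5 = 2.3125, f(x_5) = 10.099642, coefficient = 4
x_6 = 2.6250, f(x_6) = 13.804574, coefficient = 2
x_7 = 2.9375, f(x_7) = 18.868616, coefficient = 4
x_8 = 3.2500, f(x_8) = 25.790340, coefficient = 1

I ≈ (0.312500/3) × 227.275965 = 23.674580
Exact value: 23.673340
Error: 0.001240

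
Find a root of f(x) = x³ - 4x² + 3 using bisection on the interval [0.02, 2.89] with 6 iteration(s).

f(x) = x³ - 4x² + 3
Initial interval: [0.02, 2.89]

Iteration 1:
  c_1 = (0.020000 + 2.890000)/2 = 1.455000
  f(c_1) = f(1.455000) = -2.387829
  f(a) × f(c) < 0, new interval: [0.020000, 1.455000]
Iteration 2:
  c_2 = (0.020000 + 1.455000)/2 = 0.737500
  f(c_2) = f(0.737500) = 1.225506
  f(a) × f(c) ≥ 0, new interval: [0.737500, 1.455000]
Iteration 3:
  c_3 = (0.737500 + 1.455000)/2 = 1.096250
  f(c_3) = f(1.096250) = -0.489622
  f(a) × f(c) < 0, new interval: [0.737500, 1.096250]
Iteration 4:
  c_4 = (0.737500 + 1.096250)/2 = 0.916875
  f(c_4) = f(0.916875) = 0.408141
  f(a) × f(c) ≥ 0, new interval: [0.916875, 1.096250]
Iteration 5:
  c_5 = (0.916875 + 1.096250)/2 = 1.006563
  f(c_5) = f(1.006563) = -0.032855
  f(a) × f(c) < 0, new interval: [0.916875, 1.006563]
Iteration 6:
  c_6 = (0.916875 + 1.006563)/2 = 0.961719
  f(c_6) = f(0.961719) = 0.189885
  f(a) × f(c) ≥ 0, new interval: [0.961719, 1.006563]

After 6 iteration(s), the approximation is c_6 = 0.961719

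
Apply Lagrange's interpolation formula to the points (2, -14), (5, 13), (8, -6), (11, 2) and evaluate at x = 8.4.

Lagrange interpolation formula:
P(x) = Σ yᵢ × Lᵢ(x)
where Lᵢ(x) = Π_{j≠i} (x - xⱼ)/(xᵢ - xⱼ)

L_0(8.4) = (8.4 - 5)/(2 - 5) × (8.4 - 8)/(2 - 8) × (8.4 - 11)/(2 - 11) = 0.021827
L_1(8.4) = (8.4 - 2)/(5 - 2) × (8.4 - 8)/(5 - 8) × (8.4 - 11)/(5 - 11) = -0.123259
L_2(8.4) = (8.4 - 2)/(8 - 2) × (8.4 - 5)/(8 - 5) × (8.4 - 11)/(8 - 11) = 1.047704
L_3(8.4) = (8.4 - 2)/(11 - 2) × (8.4 - 5)/(11 - 5) × (8.4 - 8)/(11 - 8) = 0.053728

P(8.4) = (-14)×L_0(8.4) + 13×L_1(8.4) + (-6)×L_2(8.4) + 2×L_3(8.4)
P(8.4) = -8.086716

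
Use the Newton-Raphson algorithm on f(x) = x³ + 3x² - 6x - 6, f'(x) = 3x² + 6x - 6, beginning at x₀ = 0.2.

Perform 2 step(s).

f(x) = x³ + 3x² - 6x - 6
f'(x) = 3x² + 6x - 6
x₀ = 0.2

Newton-Raphson formula: x_{n+1} = x_n - f(x_n)/f'(x_n)

Iteration 1:
  f(0.200000) = -7.072000
  f'(0.200000) = -4.680000
  x_1 = 0.200000 - (-7.072000)/(-4.680000) = -1.311111
Iteration 2:
  f(-1.311111) = 4.769888
  f'(-1.311111) = -8.709630
  x_2 = -1.311111 - 4.769888/(-8.709630) = -0.763454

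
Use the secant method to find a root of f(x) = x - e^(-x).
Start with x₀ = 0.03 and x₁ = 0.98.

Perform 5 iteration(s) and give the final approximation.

f(x) = x - e^(-x)
x₀ = 0.03, x₁ = 0.98

Secant formula: x_{n+1} = x_n - f(x_n)(x_n - x_{n-1})/(f(x_n) - f(x_{n-1}))

Iteration 1:
  f(0.030000) = -0.940446
  f(0.980000) = 0.604689
  x_2 = 0.980000 - 0.604689×(0.980000 - 0.030000)/(0.604689 - (-0.940446))
       = 0.608217
Iteration 2:
  f(0.980000) = 0.604689
  f(0.608217) = 0.063897
  x_3 = 0.608217 - 0.063897×(0.608217 - 0.980000)/(0.063897 - 0.604689)
       = 0.564290
Iteration 3:
  f(0.608217) = 0.063897
  f(0.564290) = -0.004475
  x_4 = 0.564290 - (-0.004475)×(0.564290 - 0.608217)/(-0.004475 - 0.063897)
       = 0.567164
Iteration 4:
  f(0.564290) = -0.004475
  f(0.567164) = 0.000033
  x_5 = 0.567164 - 0.000033×(0.567164 - 0.564290)/(0.000033 - (-0.004475))
       = 0.567143
Iteration 5:
  f(0.567164) = 0.000033
  f(0.567143) = 0.000000
  x_6 = 0.567143 - 0.000000×(0.567143 - 0.567164)/(0.000000 - 0.000033)
       = 0.567143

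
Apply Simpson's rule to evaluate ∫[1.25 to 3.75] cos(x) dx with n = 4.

f(x) = cos(x)
a = 1.25, b = 3.75, n = 4
h = (b - a)/n = 0.625000

Simpson's rule: (h/3)[f(x₀) + 4f(x₁) + 2f(x₂) + ... + f(xₙ)]

x_0 = 1.2500, f(x_0) = 0.315322, coefficient = 1
x_1 = 1.8750, f(x_1) = -0.299534, coefficient = 4
x_2 = 2.5000, f(x_2) = -0.801144, coefficient = 2
x_3 = 3.1250, f(x_3) = -0.999862, coefficient = 4
x_4 = 3.7500, f(x_4) = -0.820559, coefficient = 1

I ≈ (0.625000/3) × -7.305108 = -1.521897
Exact value: -1.520546
Error: 0.001351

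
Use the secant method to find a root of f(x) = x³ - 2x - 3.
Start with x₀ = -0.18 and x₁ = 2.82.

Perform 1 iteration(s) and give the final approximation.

f(x) = x³ - 2x - 3
x₀ = -0.18, x₁ = 2.82

Secant formula: x_{n+1} = x_n - f(x_n)(x_n - x_{n-1})/(f(x_n) - f(x_{n-1}))

Iteration 1:
  f(-0.180000) = -2.645832
  f(2.820000) = 13.785768
  x_2 = 2.820000 - 13.785768×(2.820000 - (-0.180000))/(13.785768 - (-2.645832))
       = 0.303063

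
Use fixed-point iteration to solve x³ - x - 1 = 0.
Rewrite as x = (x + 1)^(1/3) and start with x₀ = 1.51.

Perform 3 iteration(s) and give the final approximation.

Equation: x³ - x - 1 = 0
Fixed-point form: x = (x + 1)^(1/3)
x₀ = 1.51

x_1 = g(1.510000) = 1.359016
x_2 = g(1.359016) = 1.331201
x_3 = g(1.331201) = 1.325948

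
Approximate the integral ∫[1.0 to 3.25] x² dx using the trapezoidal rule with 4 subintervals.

f(x) = x²
a = 1.0, b = 3.25, n = 4
h = (b - a)/n = 0.562500

Trapezoidal rule: (h/2)[f(x₀) + 2f(x₁) + 2f(x₂) + ... + f(xₙ)]

x_0 = 1.0000, f(x_0) = 1.000000, coefficient = 1
x_1 = 1.5625, f(x_1) = 2.441406, coefficient = 2
x_2 = 2.1250, f(x_2) = 4.515625, coefficient = 2
x_3 = 2.6875, f(x_3) = 7.222656, coefficient = 2
x_4 = 3.2500, f(x_4) = 10.562500, coefficient = 1

I ≈ (0.562500/2) × 39.921875 = 11.228027
Exact value: 11.109375
Error: 0.118652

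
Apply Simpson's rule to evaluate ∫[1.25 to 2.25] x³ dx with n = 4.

f(x) = x³
a = 1.25, b = 2.25, n = 4
h = (b - a)/n = 0.250000

Simpson's rule: (h/3)[f(x₀) + 4f(x₁) + 2f(x₂) + ... + f(xₙ)]

x_0 = 1.2500, f(x_0) = 1.953125, coefficient = 1
x_1 = 1.5000, f(x_1) = 3.375000, coefficient = 4
x_2 = 1.7500, f(x_2) = 5.359375, coefficient = 2
x_3 = 2.0000, f(x_3) = 8.000000, coefficient = 4
x_4 = 2.2500, f(x_4) = 11.390625, coefficient = 1

I ≈ (0.250000/3) × 69.562500 = 5.796875
Exact value: 5.796875
Error: 0.000000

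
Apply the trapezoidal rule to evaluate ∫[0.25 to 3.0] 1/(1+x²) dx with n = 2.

f(x) = 1/(1+x²)
a = 0.25, b = 3.0, n = 2
h = (b - a)/n = 1.375000

Trapezoidal rule: (h/2)[f(x₀) + 2f(x₁) + 2f(x₂) + ... + f(xₙ)]

x_0 = 0.2500, f(x_0) = 0.941176, coefficient = 1
x_1 = 1.6250, f(x_1) = 0.274678, coefficient = 2
x_2 = 3.0000, f(x_2) = 0.100000, coefficient = 1

I ≈ (1.375000/2) × 1.590533 = 1.093491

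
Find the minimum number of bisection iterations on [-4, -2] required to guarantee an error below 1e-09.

We need (b-a)/2^n ≤ 1e-09
(-2 - (-4))/2^n ≤ 1e-09
2/2^n ≤ 1e-09
2^n ≥ 2000000000
n ≥ log₂(2000000000) = 30.90
n ≥ 31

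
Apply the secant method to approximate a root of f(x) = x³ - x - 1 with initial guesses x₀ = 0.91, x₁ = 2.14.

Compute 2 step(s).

f(x) = x³ - x - 1
x₀ = 0.91, x₁ = 2.14

Secant formula: x_{n+1} = x_n - f(x_n)(x_n - x_{n-1})/(f(x_n) - f(x_{n-1}))

Iteration 1:
  f(0.910000) = -1.156429
  f(2.140000) = 6.660344
  x_2 = 2.140000 - 6.660344×(2.140000 - 0.910000)/(6.660344 - (-1.156429))
       = 1.091969
Iteration 2:
  f(2.140000) = 6.660344
  f(1.091969) = -0.789910
  x_3 = 1.091969 - (-0.789910)×(1.091969 - 2.140000)/(-0.789910 - 6.660344)
       = 1.203086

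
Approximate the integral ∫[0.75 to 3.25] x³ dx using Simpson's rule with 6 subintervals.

f(x) = x³
a = 0.75, b = 3.25, n = 6
h = (b - a)/n = 0.416667

Simpson's rule: (h/3)[f(x₀) + 4f(x₁) + 2f(x₂) + ... + f(xₙ)]

x_0 = 0.7500, f(x_0) = 0.421875, coefficient = 1
x_1 = 1.1667, f(x_1) = 1.587963, coefficient = 4
x_2 = 1.5833, f(x_2) = 3.969329, coefficient = 2
x_3 = 2.0000, f(x_3) = 8.000000, coefficient = 4
x_4 = 2.4167, f(x_4) = 14.114005, coefficient = 2
x_5 = 2.8333, f(x_5) = 22.745370, coefficient = 4
x_6 = 3.2500, f(x_6) = 34.328125, coefficient = 1

I ≈ (0.416667/3) × 200.250000 = 27.812500
Exact value: 27.812500
Error: 0.000000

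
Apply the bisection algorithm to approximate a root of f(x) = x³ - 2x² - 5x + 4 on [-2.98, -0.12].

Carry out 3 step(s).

f(x) = x³ - 2x² - 5x + 4
Initial interval: [-2.98, -0.12]

Iteration 1:
  c_1 = (-2.980000 + (-0.120000))/2 = -1.550000
  f(c_1) = f(-1.550000) = 3.221125
  f(a) × f(c) < 0, new interval: [-2.980000, -1.550000]
Iteration 2:
  c_2 = (-2.980000 + (-1.550000))/2 = -2.265000
  f(c_2) = f(-2.265000) = -6.555410
  f(a) × f(c) ≥ 0, new interval: [-2.265000, -1.550000]
Iteration 3:
  c_3 = (-2.265000 + (-1.550000))/2 = -1.907500
  f(c_3) = f(-1.907500) = -0.680159
  f(a) × f(c) ≥ 0, new interval: [-1.907500, -1.550000]

After 3 iteration(s), the approximation is c_3 = -1.907500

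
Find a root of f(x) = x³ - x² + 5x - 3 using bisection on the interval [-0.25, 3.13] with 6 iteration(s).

f(x) = x³ - x² + 5x - 3
Initial interval: [-0.25, 3.13]

Iteration 1:
  c_1 = (-0.250000 + 3.130000)/2 = 1.440000
  f(c_1) = f(1.440000) = 5.112384
  f(a) × f(c) < 0, new interval: [-0.250000, 1.440000]
Iteration 2:
  c_2 = (-0.250000 + 1.440000)/2 = 0.595000
  f(c_2) = f(0.595000) = -0.168380
  f(a) × f(c) ≥ 0, new interval: [0.595000, 1.440000]
Iteration 3:
  c_3 = (0.595000 + 1.440000)/2 = 1.017500
  f(c_3) = f(1.017500) = 2.105618
  f(a) × f(c) < 0, new interval: [0.595000, 1.017500]
Iteration 4:
  c_4 = (0.595000 + 1.017500)/2 = 0.806250
  f(c_4) = f(0.806250) = 0.905305
  f(a) × f(c) < 0, new interval: [0.595000, 0.806250]
Iteration 5:
  c_5 = (0.595000 + 0.806250)/2 = 0.700625
  f(c_5) = f(0.700625) = 0.356169
  f(a) × f(c) < 0, new interval: [0.595000, 0.700625]
Iteration 6:
  c_6 = (0.595000 + 0.700625)/2 = 0.647813
  f(c_6) = f(0.647813) = 0.091263
  f(a) × f(c) < 0, new interval: [0.595000, 0.647813]

After 6 iteration(s), the approximation is c_6 = 0.647813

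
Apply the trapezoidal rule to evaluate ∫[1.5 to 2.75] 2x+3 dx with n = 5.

f(x) = 2x+3
a = 1.5, b = 2.75, n = 5
h = (b - a)/n = 0.250000

Trapezoidal rule: (h/2)[f(x₀) + 2f(x₁) + 2f(x₂) + ... + f(xₙ)]

x_0 = 1.5000, f(x_0) = 6.000000, coefficient = 1
x_1 = 1.7500, f(x_1) = 6.500000, coefficient = 2
x_2 = 2.0000, f(x_2) = 7.000000, coefficient = 2
x_3 = 2.2500, f(x_3) = 7.500000, coefficient = 2
x_4 = 2.5000, f(x_4) = 8.000000, coefficient = 2
x_5 = 2.7500, f(x_5) = 8.500000, coefficient = 1

I ≈ (0.250000/2) × 72.500000 = 9.062500
Exact value: 9.062500
Error: 0.000000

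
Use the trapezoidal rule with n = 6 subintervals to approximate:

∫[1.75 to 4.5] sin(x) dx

f(x) = sin(x)
a = 1.75, b = 4.5, n = 6
h = (b - a)/n = 0.458333

Trapezoidal rule: (h/2)[f(x₀) + 2f(x₁) + 2f(x₂) + ... + f(xₙ)]

x_0 = 1.7500, f(x_0) = 0.983986, coefficient = 1
x_1 = 2.2083, f(x_1) = 0.803564, coefficient = 2
x_2 = 2.6667, f(x_2) = 0.457273, coefficient = 2
x_3 = 3.1250, f(x_3) = 0.016592, coefficient = 2
x_4 = 3.5833, f(x_4) = -0.427514, coefficient = 2
x_5 = 4.0417, f(x_5) = -0.783373, coefficient = 2
x_6 = 4.5000, f(x_6) = -0.977530, coefficient = 1

I ≈ (0.458333/2) × 0.139540 = 0.031978
Exact value: 0.032550
Error: 0.000572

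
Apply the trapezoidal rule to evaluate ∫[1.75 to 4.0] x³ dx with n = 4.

f(x) = x³
a = 1.75, b = 4.0, n = 4
h = (b - a)/n = 0.562500

Trapezoidal rule: (h/2)[f(x₀) + 2f(x₁) + 2f(x₂) + ... + f(xₙ)]

x_0 = 1.7500, f(x_0) = 5.359375, coefficient = 1
x_1 = 2.3125, f(x_1) = 12.366455, coefficient = 2
x_2 = 2.8750, f(x_2) = 23.763672, coefficient = 2
x_3 = 3.4375, f(x_3) = 40.618896, coefficient = 2
x_4 = 4.0000, f(x_4) = 64.000000, coefficient = 1

I ≈ (0.562500/2) × 222.857422 = 62.678650
Exact value: 61.655273
Error: 1.023376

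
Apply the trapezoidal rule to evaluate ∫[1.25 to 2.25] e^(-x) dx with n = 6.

f(x) = e^(-x)
a = 1.25, b = 2.25, n = 6
h = (b - a)/n = 0.166667

Trapezoidal rule: (h/2)[f(x₀) + 2f(x₁) + 2f(x₂) + ... + f(xₙ)]

x_0 = 1.2500, f(x_0) = 0.286505, coefficient = 1
x_1 = 1.4167, f(x_1) = 0.242521, coefficient = 2
x_2 = 1.5833, f(x_2) = 0.205290, coefficient = 2
x_3 = 1.7500, f(x_3) = 0.173774, coefficient = 2
x_4 = 1.9167, f(x_4) = 0.147096, coefficient = 2
x_5 = 2.0833, f(x_5) = 0.124514, coefficient = 2
x_6 = 2.2500, f(x_6) = 0.105399, coefficient = 1

I ≈ (0.166667/2) × 2.178295 = 0.181525
Exact value: 0.181106
Error: 0.000419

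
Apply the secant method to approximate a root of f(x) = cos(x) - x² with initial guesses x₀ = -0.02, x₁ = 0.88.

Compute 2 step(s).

f(x) = cos(x) - x²
x₀ = -0.02, x₁ = 0.88

Secant formula: x_{n+1} = x_n - f(x_n)(x_n - x_{n-1})/(f(x_n) - f(x_{n-1}))

Iteration 1:
  f(-0.020000) = 0.999400
  f(0.880000) = -0.137249
  x_2 = 0.880000 - (-0.137249)×(0.880000 - (-0.020000))/(-0.137249 - 0.999400)
       = 0.771326
Iteration 2:
  f(0.880000) = -0.137249
  f(0.771326) = 0.122043
  x_3 = 0.771326 - 0.122043×(0.771326 - 0.880000)/(0.122043 - (-0.137249))
       = 0.822477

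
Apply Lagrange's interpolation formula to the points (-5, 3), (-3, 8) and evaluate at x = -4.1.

Lagrange interpolation formula:
P(x) = Σ yᵢ × Lᵢ(x)
where Lᵢ(x) = Π_{j≠i} (x - xⱼ)/(xᵢ - xⱼ)

L_0(-4.1) = (-4.1 - (-3))/(-5 - (-3)) = 0.550000
L_1(-4.1) = (-4.1 - (-5))/(-3 - (-5)) = 0.450000

P(-4.1) = 3×L_0(-4.1) + 8×L_1(-4.1)
P(-4.1) = 5.250000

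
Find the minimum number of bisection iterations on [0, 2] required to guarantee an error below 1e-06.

We need (b-a)/2^n ≤ 1e-06
(2 - 0)/2^n ≤ 1e-06
2/2^n ≤ 1e-06
2^n ≥ 2000000
n ≥ log₂(2000000) = 20.93
n ≥ 21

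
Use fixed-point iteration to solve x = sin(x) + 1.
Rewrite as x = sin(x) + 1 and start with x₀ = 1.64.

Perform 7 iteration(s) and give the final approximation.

Equation: x = sin(x) + 1
Fixed-point form: x = sin(x) + 1
x₀ = 1.64

x_1 = g(1.640000) = 1.997606
x_2 = g(1.997606) = 1.910291
x_3 = g(1.910291) = 1.942923
x_4 = g(1.942923) = 1.931556
x_5 = g(1.931556) = 1.935629
x_6 = g(1.935629) = 1.934184
x_7 = g(1.934184) = 1.934698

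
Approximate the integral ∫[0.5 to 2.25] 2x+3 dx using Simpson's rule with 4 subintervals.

f(x) = 2x+3
a = 0.5, b = 2.25, n = 4
h = (b - a)/n = 0.437500

Simpson's rule: (h/3)[f(x₀) + 4f(x₁) + 2f(x₂) + ... + f(xₙ)]

x_0 = 0.5000, f(x_0) = 4.000000, coefficient = 1
x_1 = 0.9375, f(x_1) = 4.875000, coefficient = 4
x_2 = 1.3750, f(x_2) = 5.750000, coefficient = 2
x_3 = 1.8125, f(x_3) = 6.625000, coefficient = 4
x_4 = 2.2500, f(x_4) = 7.500000, coefficient = 1

I ≈ (0.437500/3) × 69.000000 = 10.062500
Exact value: 10.062500
Error: 0.000000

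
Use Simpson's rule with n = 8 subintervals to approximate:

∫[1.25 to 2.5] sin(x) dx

f(x) = sin(x)
a = 1.25, b = 2.5, n = 8
h = (b - a)/n = 0.156250

Simpson's rule: (h/3)[f(x₀) + 4f(x₁) + 2f(x₂) + ... + f(xₙ)]

x_0 = 1.2500, f(x_0) = 0.948985, coefficient = 1
x_1 = 1.4062, f(x_1) = 0.986493, coefficient = 4
x_2 = 1.5625, f(x_2) = 0.999966, coefficient = 2
x_3 = 1.7188, f(x_3) = 0.989075, coefficient = 4
x_4 = 1.8750, f(x_4) = 0.954086, coefficient = 2
x_5 = 2.0312, f(x_5) = 0.895851, coefficient = 4
x_6 = 2.1875, f(x_6) = 0.815789, coefficient = 2
x_7 = 2.3438, f(x_7) = 0.715851, coefficient = 4
x_8 = 2.5000, f(x_8) = 0.598472, coefficient = 1

I ≈ (0.156250/3) × 21.436218 = 1.116470
Exact value: 1.116466
Error: 0.000004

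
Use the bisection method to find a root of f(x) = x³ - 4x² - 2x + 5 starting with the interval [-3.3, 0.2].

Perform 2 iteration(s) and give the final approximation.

f(x) = x³ - 4x² - 2x + 5
Initial interval: [-3.3, 0.2]

Iteration 1:
  c_1 = (-3.300000 + 0.200000)/2 = -1.550000
  f(c_1) = f(-1.550000) = -5.233875
  f(a) × f(c) ≥ 0, new interval: [-1.550000, 0.200000]
Iteration 2:
  c_2 = (-1.550000 + 0.200000)/2 = -0.675000
  f(c_2) = f(-0.675000) = 4.219953
  f(a) × f(c) < 0, new interval: [-1.550000, -0.675000]

After 2 iteration(s), the approximation is c_2 = -0.675000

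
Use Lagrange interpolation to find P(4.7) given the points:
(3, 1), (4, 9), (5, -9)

Lagrange interpolation formula:
P(x) = Σ yᵢ × Lᵢ(x)
where Lᵢ(x) = Π_{j≠i} (x - xⱼ)/(xᵢ - xⱼ)

L_0(4.7) = (4.7 - 4)/(3 - 4) × (4.7 - 5)/(3 - 5) = -0.105000
L_1(4.7) = (4.7 - 3)/(4 - 3) × (4.7 - 5)/(4 - 5) = 0.510000
L_2(4.7) = (4.7 - 3)/(5 - 3) × (4.7 - 4)/(5 - 4) = 0.595000

P(4.7) = 1×L_0(4.7) + 9×L_1(4.7) + (-9)×L_2(4.7)
P(4.7) = -0.870000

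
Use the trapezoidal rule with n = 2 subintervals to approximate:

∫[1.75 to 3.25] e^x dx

f(x) = e^x
a = 1.75, b = 3.25, n = 2
h = (b - a)/n = 0.750000

Trapezoidal rule: (h/2)[f(x₀) + 2f(x₁) + 2f(x₂) + ... + f(xₙ)]

x_0 = 1.7500, f(x_0) = 5.754603, coefficient = 1
x_1 = 2.5000, f(x_1) = 12.182494, coefficient = 2
x_2 = 3.2500, f(x_2) = 25.790340, coefficient = 1

I ≈ (0.750000/2) × 55.909931 = 20.966224
Exact value: 20.035737
Error: 0.930487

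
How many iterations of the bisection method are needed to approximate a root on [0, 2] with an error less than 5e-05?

We need (b-a)/2^n ≤ 5e-05
(2 - 0)/2^n ≤ 5e-05
2/2^n ≤ 5e-05
2^n ≥ 40000
n ≥ log₂(40000) = 15.29
n ≥ 16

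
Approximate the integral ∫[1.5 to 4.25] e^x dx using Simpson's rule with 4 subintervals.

f(x) = e^x
a = 1.5, b = 4.25, n = 4
h = (b - a)/n = 0.687500

Simpson's rule: (h/3)[f(x₀) + 4f(x₁) + 2f(x₂) + ... + f(xₙ)]

x_0 = 1.5000, f(x_0) = 4.481689, coefficient = 1
x_1 = 2.1875, f(x_1) = 8.912903, coefficient = 4
x_2 = 2.8750, f(x_2) = 17.725424, coefficient = 2
x_3 = 3.5625, f(x_3) = 35.251215, coefficient = 4
x_4 = 4.2500, f(x_4) = 70.105412, coefficient = 1

I ≈ (0.687500/3) × 286.694422 = 65.700805
Exact value: 65.623723
Error: 0.077082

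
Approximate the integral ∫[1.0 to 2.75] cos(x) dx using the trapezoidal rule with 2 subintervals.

f(x) = cos(x)
a = 1.0, b = 2.75, n = 2
h = (b - a)/n = 0.875000

Trapezoidal rule: (h/2)[f(x₀) + 2f(x₁) + 2f(x₂) + ... + f(xₙ)]

x_0 = 1.0000, f(x_0) = 0.540302, coefficient = 1
x_1 = 1.8750, f(x_1) = -0.299534, coefficient = 2
x_2 = 2.7500, f(x_2) = -0.924302, coefficient = 1

I ≈ (0.875000/2) × -0.983067 = -0.430092
Exact value: -0.459810
Error: 0.029718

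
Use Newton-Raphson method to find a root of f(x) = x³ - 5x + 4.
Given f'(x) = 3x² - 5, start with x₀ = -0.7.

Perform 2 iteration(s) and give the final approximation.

f(x) = x³ - 5x + 4
f'(x) = 3x² - 5
x₀ = -0.7

Newton-Raphson formula: x_{n+1} = x_n - f(x_n)/f'(x_n)

Iteration 1:
  f(-0.700000) = 7.157000
  f'(-0.700000) = -3.530000
  x_1 = -0.700000 - 7.157000/(-3.530000) = 1.327479
Iteration 2:
  f(1.327479) = -0.298111
  f'(1.327479) = 0.286600
  x_2 = 1.327479 - (-0.298111)/0.286600 = 2.367644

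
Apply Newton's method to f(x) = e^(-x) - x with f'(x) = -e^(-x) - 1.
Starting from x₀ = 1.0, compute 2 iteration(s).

f(x) = e^(-x) - x
f'(x) = -e^(-x) - 1
x₀ = 1.0

Newton-Raphson formula: x_{n+1} = x_n - f(x_n)/f'(x_n)

Iteration 1:
  f(1.000000) = -0.632121
  f'(1.000000) = -1.367879
  x_1 = 1.000000 - (-0.632121)/(-1.367879) = 0.537883
Iteration 2:
  f(0.537883) = 0.046100
  f'(0.537883) = -1.583983
  x_2 = 0.537883 - 0.046100/(-1.583983) = 0.566987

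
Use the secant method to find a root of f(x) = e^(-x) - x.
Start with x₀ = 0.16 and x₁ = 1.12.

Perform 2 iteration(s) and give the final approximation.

f(x) = e^(-x) - x
x₀ = 0.16, x₁ = 1.12

Secant formula: x_{n+1} = x_n - f(x_n)(x_n - x_{n-1})/(f(x_n) - f(x_{n-1}))

Iteration 1:
  f(0.160000) = 0.692144
  f(1.120000) = -0.793720
  x_2 = 1.120000 - (-0.793720)×(1.120000 - 0.160000)/(-0.793720 - 0.692144)
       = 0.607186
Iteration 2:
  f(1.120000) = -0.793720
  f(0.607186) = -0.062304
  x_3 = 0.607186 - (-0.062304)×(0.607186 - 1.120000)/(-0.062304 - (-0.793720))
       = 0.563503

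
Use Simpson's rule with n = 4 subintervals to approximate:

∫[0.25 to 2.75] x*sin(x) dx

f(x) = x*sin(x)
a = 0.25, b = 2.75, n = 4
h = (b - a)/n = 0.625000

Simpson's rule: (h/3)[f(x₀) + 4f(x₁) + 2f(x₂) + ... + f(xₙ)]

x_0 = 0.2500, f(x_0) = 0.061851, coefficient = 1
x_1 = 0.8750, f(x_1) = 0.671601, coefficient = 4
x_2 = 1.5000, f(x_2) = 1.496242, coefficient = 2
x_3 = 2.1250, f(x_3) = 1.806930, coefficient = 4
x_4 = 2.7500, f(x_4) = 1.049568, coefficient = 1

I ≈ (0.625000/3) × 14.018024 = 2.920422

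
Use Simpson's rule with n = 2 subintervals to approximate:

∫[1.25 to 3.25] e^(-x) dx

f(x) = e^(-x)
a = 1.25, b = 3.25, n = 2
h = (b - a)/n = 1.000000

Simpson's rule: (h/3)[f(x₀) + 4f(x₁) + 2f(x₂) + ... + f(xₙ)]

x_0 = 1.2500, f(x_0) = 0.286505, coefficient = 1
x_1 = 2.2500, f(x_1) = 0.105399, coefficient = 4
x_2 = 3.2500, f(x_2) = 0.038774, coefficient = 1

I ≈ (1.000000/3) × 0.746876 = 0.248959
Exact value: 0.247731
Error: 0.001228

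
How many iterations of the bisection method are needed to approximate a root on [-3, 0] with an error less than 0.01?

We need (b-a)/2^n ≤ 0.01
(0 - (-3))/2^n ≤ 0.01
3/2^n ≤ 0.01
2^n ≥ 300
n ≥ log₂(300) = 8.23
n ≥ 9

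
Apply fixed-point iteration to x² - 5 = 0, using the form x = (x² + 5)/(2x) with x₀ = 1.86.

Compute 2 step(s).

Equation: x² - 5 = 0
Fixed-point form: x = (x² + 5)/(2x)
x₀ = 1.86

x_1 = g(1.860000) = 2.274086
x_2 = g(2.274086) = 2.236386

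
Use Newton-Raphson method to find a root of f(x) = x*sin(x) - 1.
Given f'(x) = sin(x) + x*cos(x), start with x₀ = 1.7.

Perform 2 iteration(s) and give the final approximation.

f(x) = x*sin(x) - 1
f'(x) = sin(x) + x*cos(x)
x₀ = 1.7

Newton-Raphson formula: x_{n+1} = x_n - f(x_n)/f'(x_n)

Iteration 1:
  f(1.700000) = 0.685830
  f'(1.700000) = 0.772629
  x_1 = 1.700000 - 0.685830/0.772629 = 0.812342
Iteration 2:
  f(0.812342) = -0.410320
  f'(0.812342) = 1.284629
  x_2 = 0.812342 - (-0.410320)/1.284629 = 1.131750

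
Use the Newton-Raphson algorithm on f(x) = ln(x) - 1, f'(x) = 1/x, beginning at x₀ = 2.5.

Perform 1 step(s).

f(x) = ln(x) - 1
f'(x) = 1/x
x₀ = 2.5

Newton-Raphson formula: x_{n+1} = x_n - f(x_n)/f'(x_n)

Iteration 1:
  f(2.500000) = -0.083709
  f'(2.500000) = 0.400000
  x_1 = 2.500000 - (-0.083709)/0.400000 = 2.709273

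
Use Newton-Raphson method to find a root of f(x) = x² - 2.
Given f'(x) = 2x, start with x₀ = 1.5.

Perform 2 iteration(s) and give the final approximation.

f(x) = x² - 2
f'(x) = 2x
x₀ = 1.5

Newton-Raphson formula: x_{n+1} = x_n - f(x_n)/f'(x_n)

Iteration 1:
  f(1.500000) = 0.250000
  f'(1.500000) = 3.000000
  x_1 = 1.500000 - 0.250000/3.000000 = 1.416667
Iteration 2:
  f(1.416667) = 0.006944
  f'(1.416667) = 2.833333
  x_2 = 1.416667 - 0.006944/2.833333 = 1.414216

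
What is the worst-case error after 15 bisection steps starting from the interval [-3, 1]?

Bisection error bound: |error| ≤ (b-a)/2^n
|error| ≤ (1 - (-3))/2^15 = 4/2^15
|error| ≤ 0.0001220703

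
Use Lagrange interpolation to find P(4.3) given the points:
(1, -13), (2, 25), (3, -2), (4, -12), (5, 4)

Lagrange interpolation formula:
P(x) = Σ yᵢ × Lᵢ(x)
where Lᵢ(x) = Π_{j≠i} (x - xⱼ)/(xᵢ - xⱼ)

L_0(4.3) = (4.3 - 2)/(1 - 2) × (4.3 - 3)/(1 - 3) × (4.3 - 4)/(1 - 4) × (4.3 - 5)/(1 - 5) = -0.026162
L_1(4.3) = (4.3 - 1)/(2 - 1) × (4.3 - 3)/(2 - 3) × (4.3 - 4)/(2 - 4) × (4.3 - 5)/(2 - 5) = 0.150150
L_2(4.3) = (4.3 - 1)/(3 - 1) × (4.3 - 2)/(3 - 2) × (4.3 - 4)/(3 - 4) × (4.3 - 5)/(3 - 5) = -0.398475
L_3(4.3) = (4.3 - 1)/(4 - 1) × (4.3 - 2)/(4 - 2) × (4.3 - 3)/(4 - 3) × (4.3 - 5)/(4 - 5) = 1.151150
L_4(4.3) = (4.3 - 1)/(5 - 1) × (4.3 - 2)/(5 - 2) × (4.3 - 3)/(5 - 3) × (4.3 - 4)/(5 - 4) = 0.123337

P(4.3) = (-13)×L_0(4.3) + 25×L_1(4.3) + (-2)×L_2(4.3) + (-12)×L_3(4.3) + 4×L_4(4.3)
P(4.3) = -8.429638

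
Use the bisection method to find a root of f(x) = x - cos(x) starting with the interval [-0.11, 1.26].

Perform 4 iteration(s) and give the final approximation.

f(x) = x - cos(x)
Initial interval: [-0.11, 1.26]

Iteration 1:
  c_1 = (-0.110000 + 1.260000)/2 = 0.575000
  f(c_1) = f(0.575000) = -0.264192
  f(a) × f(c) ≥ 0, new interval: [0.575000, 1.260000]
Iteration 2:
  c_2 = (0.575000 + 1.260000)/2 = 0.917500
  f(c_2) = f(0.917500) = 0.309693
  f(a) × f(c) < 0, new interval: [0.575000, 0.917500]
Iteration 3:
  c_3 = (0.575000 + 0.917500)/2 = 0.746250
  f(c_3) = f(0.746250) = 0.012010
  f(a) × f(c) < 0, new interval: [0.575000, 0.746250]
Iteration 4:
  c_4 = (0.575000 + 0.746250)/2 = 0.660625
  f(c_4) = f(0.660625) = -0.128984
  f(a) × f(c) ≥ 0, new interval: [0.660625, 0.746250]

After 4 iteration(s), the approximation is c_4 = 0.660625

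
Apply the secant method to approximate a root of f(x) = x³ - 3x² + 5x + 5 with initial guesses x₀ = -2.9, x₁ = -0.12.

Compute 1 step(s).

f(x) = x³ - 3x² + 5x + 5
x₀ = -2.9, x₁ = -0.12

Secant formula: x_{n+1} = x_n - f(x_n)(x_n - x_{n-1})/(f(x_n) - f(x_{n-1}))

Iteration 1:
  f(-2.900000) = -59.119000
  f(-0.120000) = 4.355072
  x_2 = -0.120000 - 4.355072×(-0.120000 - (-2.900000))/(4.355072 - (-59.119000))
       = -0.310741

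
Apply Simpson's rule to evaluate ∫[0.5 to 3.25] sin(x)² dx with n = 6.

f(x) = sin(x)²
a = 0.5, b = 3.25, n = 6
h = (b - a)/n = 0.458333

Simpson's rule: (h/3)[f(x₀) + 4f(x₁) + 2f(x₂) + ... + f(xₙ)]

x_0 = 0.5000, f(x_0) = 0.229849, coefficient = 1
x_1 = 0.9583, f(x_1) = 0.669508, coefficient = 4
x_2 = 1.4167, f(x_2) = 0.976432, coefficient = 2
x_3 = 1.8750, f(x_3) = 0.910280, coefficient = 4
x_4 = 2.3333, f(x_4) = 0.522853, coefficient = 2
x_5 = 2.7917, f(x_5) = 0.117531, coefficient = 4
x_6 = 3.2500, f(x_6) = 0.011706, coefficient = 1

I ≈ (0.458333/3) × 10.029399 = 1.532269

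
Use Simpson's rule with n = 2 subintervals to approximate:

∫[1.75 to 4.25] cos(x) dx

f(x) = cos(x)
a = 1.75, b = 4.25, n = 2
h = (b - a)/n = 1.250000

Simpson's rule: (h/3)[f(x₀) + 4f(x₁) + 2f(x₂) + ... + f(xₙ)]

x_0 = 1.7500, f(x_0) = -0.178246, coefficient = 1
x_1 = 3.0000, f(x_1) = -0.989992, coefficient = 4
x_2 = 4.2500, f(x_2) = -0.446087, coefficient = 1

I ≈ (1.250000/3) × -4.584304 = -1.910126
Exact value: -1.878975
Error: 0.031151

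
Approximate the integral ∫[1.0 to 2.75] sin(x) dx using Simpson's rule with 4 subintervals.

f(x) = sin(x)
a = 1.0, b = 2.75, n = 4
h = (b - a)/n = 0.437500

Simpson's rule: (h/3)[f(x₀) + 4f(x₁) + 2f(x₂) + ... + f(xₙ)]

x_0 = 1.0000, f(x_0) = 0.841471, coefficient = 1
x_1 = 1.4375, f(x_1) = 0.991129, coefficient = 4
x_2 = 1.8750, f(x_2) = 0.954086, coefficient = 2
x_3 = 2.3125, f(x_3) = 0.737319, coefficient = 4
x_4 = 2.7500, f(x_4) = 0.381661, coefficient = 1

I ≈ (0.437500/3) × 10.045095 = 1.464910
Exact value: 1.464605
Error: 0.000305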